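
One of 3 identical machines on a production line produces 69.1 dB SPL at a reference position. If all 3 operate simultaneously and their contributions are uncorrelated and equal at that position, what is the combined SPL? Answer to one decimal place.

3 equal incoherent sources raise the level by 10·log₁₀(3) = 4.77 dB.
L_total = 69.1 + 4.77 = 73.9 dB SPL.

73.9 dB SPL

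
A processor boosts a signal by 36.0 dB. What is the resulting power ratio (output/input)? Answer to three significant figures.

3980

Power ratio = 10^(dB/10).
10^(36.0/10) = 10^(3.600) = 3980.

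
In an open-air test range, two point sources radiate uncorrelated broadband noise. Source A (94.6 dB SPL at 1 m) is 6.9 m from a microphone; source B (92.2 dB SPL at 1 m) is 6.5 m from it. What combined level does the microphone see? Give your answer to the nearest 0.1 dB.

80.0 dB SPL

At the listener: L_A = 94.6 − 20·log₁₀(6.9) = 77.82 dB; L_B = 92.2 − 20·log₁₀(6.5) = 75.94 dB.
Combined: 10·log₁₀(10^(77.82/10)+10^(75.94/10)) = 80.0 dB SPL.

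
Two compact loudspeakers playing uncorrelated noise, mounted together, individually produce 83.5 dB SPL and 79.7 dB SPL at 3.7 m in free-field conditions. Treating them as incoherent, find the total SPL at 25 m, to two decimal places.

Combined at 3.7 m: 10·log₁₀(10^(83.5/10)+10^(79.7/10)) = 85.013 dB SPL.
Then apply −20·log₁₀(25/3.7) = -16.595 dB → 68.42 dB SPL.

68.42 dB SPL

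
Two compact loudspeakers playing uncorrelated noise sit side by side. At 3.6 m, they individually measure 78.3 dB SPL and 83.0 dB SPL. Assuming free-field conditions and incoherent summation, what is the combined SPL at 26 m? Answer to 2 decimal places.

Combined at 3.6 m: 10·log₁₀(10^(78.3/10)+10^(83.0/10)) = 84.267 dB SPL.
Then apply −20·log₁₀(26/3.6) = -17.173 dB → 67.09 dB SPL.

67.09 dB SPL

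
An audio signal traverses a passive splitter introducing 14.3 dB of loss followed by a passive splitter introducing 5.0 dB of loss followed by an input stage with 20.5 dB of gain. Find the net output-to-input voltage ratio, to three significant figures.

1.15

Net gain = (−14.3) + (−5.0) + 20.5 = 1.2 dB.
Voltage ratio = 10^(1.2/20) = 1.15.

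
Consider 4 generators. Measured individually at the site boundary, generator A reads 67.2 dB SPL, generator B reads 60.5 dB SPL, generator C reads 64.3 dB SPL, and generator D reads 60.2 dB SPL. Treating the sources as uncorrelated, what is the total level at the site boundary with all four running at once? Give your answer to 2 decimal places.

70.05 dB SPL

Incoherent sources sum as intensities:
L_total = 10·log₁₀(10^(67.2/10) + 10^(60.5/10) + 10^(64.3/10) + 10^(60.2/10)) = 10·log₁₀(10110000) = 70.05 dB SPL.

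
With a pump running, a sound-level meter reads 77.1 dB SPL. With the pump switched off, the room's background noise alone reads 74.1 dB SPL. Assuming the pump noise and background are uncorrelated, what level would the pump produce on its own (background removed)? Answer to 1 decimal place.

Background correction is a power subtraction:
L_src = 10·log₁₀(10^(77.1/10) − 10^(74.1/10)) = 10·log₁₀(25580000) = 74.1 dB SPL.

74.1 dB SPL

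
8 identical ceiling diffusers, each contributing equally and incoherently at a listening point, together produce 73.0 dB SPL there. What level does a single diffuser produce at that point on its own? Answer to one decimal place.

8 equal incoherent sources add 10·log₁₀(8) = 9.03 dB over one source.
L_one = 73.0 − 9.03 = 64.0 dB SPL.

64.0 dB SPL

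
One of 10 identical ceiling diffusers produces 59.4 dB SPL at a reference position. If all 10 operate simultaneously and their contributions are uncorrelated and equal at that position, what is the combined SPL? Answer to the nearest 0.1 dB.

10 equal incoherent sources raise the level by 10·log₁₀(10) = 10.00 dB.
L_total = 59.4 + 10.00 = 69.4 dB SPL.

69.4 dB SPL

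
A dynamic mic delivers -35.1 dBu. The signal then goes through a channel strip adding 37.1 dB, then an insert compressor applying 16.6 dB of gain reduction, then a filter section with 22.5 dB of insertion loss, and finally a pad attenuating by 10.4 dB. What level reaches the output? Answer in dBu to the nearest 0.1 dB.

-47.5 dBu

Gain stages sum in dB:
-35.1 + 37.1 − 16.6 − 22.5 − 10.4 = -47.5 dBu.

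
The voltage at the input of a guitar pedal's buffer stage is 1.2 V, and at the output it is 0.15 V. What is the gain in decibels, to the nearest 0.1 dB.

-18.1 dB

Voltage is an amplitude quantity, so gain = 20·log₁₀(V_out/V_in).
20·log₁₀(0.15/1.2) = 20·log₁₀(0.1250) = -18.1 dB.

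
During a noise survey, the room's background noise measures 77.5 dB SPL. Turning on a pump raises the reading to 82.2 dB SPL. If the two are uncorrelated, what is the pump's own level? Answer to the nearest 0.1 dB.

80.4 dB SPL

Remove the background by subtracting linear intensities:
L_src = 10·log₁₀(10^(82.2/10) − 10^(77.5/10)) = 10·log₁₀(109700000) = 80.4 dB SPL.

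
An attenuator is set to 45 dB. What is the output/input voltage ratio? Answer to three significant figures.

Voltage ratio = 10^(dB/20).
10^(-45/20) = 10^(-2.250) = 0.00562.

0.00562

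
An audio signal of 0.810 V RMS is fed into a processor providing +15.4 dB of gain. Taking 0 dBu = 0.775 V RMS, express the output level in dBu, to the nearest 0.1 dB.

Input level: 20·log₁₀(0.810/0.775) = 0.38 dBu.
Output: 0.38 + 15.4 = +15.8 dBu.

+15.8 dBu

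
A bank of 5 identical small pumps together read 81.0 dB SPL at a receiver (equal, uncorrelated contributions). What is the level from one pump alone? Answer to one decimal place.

5 equal incoherent sources add 10·log₁₀(5) = 6.99 dB over one source.
L_one = 81.0 − 6.99 = 74.0 dB SPL.

74.0 dB SPL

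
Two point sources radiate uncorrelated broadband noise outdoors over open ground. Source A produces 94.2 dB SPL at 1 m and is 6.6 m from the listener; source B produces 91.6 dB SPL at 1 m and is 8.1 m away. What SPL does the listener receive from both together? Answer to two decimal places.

At the listener: L_A = 94.2 − 20·log₁₀(6.6) = 77.809 dB; L_B = 91.6 − 20·log₁₀(8.1) = 73.430 dB.
Combined: 10·log₁₀(10^(77.809/10)+10^(73.430/10)) = 79.16 dB SPL.

79.16 dB SPL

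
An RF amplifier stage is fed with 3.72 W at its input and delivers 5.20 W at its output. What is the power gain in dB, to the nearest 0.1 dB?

1.5 dB

For a power ratio, dB = 10·log₁₀(P₂/P₁).
10·log₁₀(5.20/3.72) = 10·log₁₀(1.398) = 1.5 dB.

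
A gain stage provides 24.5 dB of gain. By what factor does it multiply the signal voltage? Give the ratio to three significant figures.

16.8

Voltage ratio = 10^(dB/20).
10^(24.5/20) = 10^(1.225) = 16.8.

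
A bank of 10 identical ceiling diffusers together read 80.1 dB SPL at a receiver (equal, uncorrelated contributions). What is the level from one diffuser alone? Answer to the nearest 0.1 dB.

70.1 dB SPL

10 equal incoherent sources add 10·log₁₀(10) = 10.00 dB over one source.
L_one = 80.1 − 10.00 = 70.1 dB SPL.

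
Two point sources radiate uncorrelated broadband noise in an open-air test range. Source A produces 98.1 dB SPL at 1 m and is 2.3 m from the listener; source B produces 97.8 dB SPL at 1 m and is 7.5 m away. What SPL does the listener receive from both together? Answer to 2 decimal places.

At the listener: L_A = 98.1 − 20·log₁₀(2.3) = 90.865 dB; L_B = 97.8 − 20·log₁₀(7.5) = 80.299 dB.
Combined: 10·log₁₀(10^(90.865/10)+10^(80.299/10)) = 91.23 dB SPL.

91.23 dB SPL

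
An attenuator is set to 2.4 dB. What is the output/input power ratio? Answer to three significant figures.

Power ratio = 10^(dB/10).
10^(-2.4/10) = 10^(-0.2400) = 0.575.

0.575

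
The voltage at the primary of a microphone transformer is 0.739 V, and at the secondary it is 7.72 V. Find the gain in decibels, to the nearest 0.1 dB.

20.4 dB

Voltage is an amplitude quantity, so gain = 20·log₁₀(V_out/V_in).
20·log₁₀(7.72/0.739) = 20·log₁₀(10.45) = 20.4 dB.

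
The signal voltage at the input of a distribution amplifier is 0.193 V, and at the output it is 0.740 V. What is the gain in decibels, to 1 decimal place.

11.7 dB

Voltage ratio → dB uses the 20·log₁₀ form:
20·log₁₀(0.740/0.193) = 20·log₁₀(3.834) = 11.7 dB.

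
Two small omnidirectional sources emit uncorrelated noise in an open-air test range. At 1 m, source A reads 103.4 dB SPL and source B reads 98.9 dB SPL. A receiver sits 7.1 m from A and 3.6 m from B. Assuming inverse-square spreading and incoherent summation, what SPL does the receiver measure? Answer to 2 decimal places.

At the listener: L_A = 103.4 − 20·log₁₀(7.1) = 86.375 dB; L_B = 98.9 − 20·log₁₀(3.6) = 87.774 dB.
Combined: 10·log₁₀(10^(86.375/10)+10^(87.774/10)) = 90.14 dB SPL.

90.14 dB SPL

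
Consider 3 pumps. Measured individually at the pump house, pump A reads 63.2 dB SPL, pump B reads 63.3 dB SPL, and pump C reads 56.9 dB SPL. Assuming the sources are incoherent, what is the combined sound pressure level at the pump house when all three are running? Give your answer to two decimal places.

Incoherent sources sum as intensities:
L_total = 10·log₁₀(10^(63.2/10) + 10^(63.3/10) + 10^(56.9/10)) = 10·log₁₀(4717000) = 66.74 dB SPL.

66.74 dB SPL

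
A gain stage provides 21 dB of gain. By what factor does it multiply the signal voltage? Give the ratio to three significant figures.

11.2

Voltage ratio = 10^(dB/20).
10^(21/20) = 10^(1.050) = 11.2.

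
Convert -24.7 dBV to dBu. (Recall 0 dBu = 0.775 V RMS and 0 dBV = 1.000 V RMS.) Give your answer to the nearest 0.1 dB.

-22.5 dBu

The offset between the scales is 20·log₁₀(0.775/1.000) = −2.214 dB.
So dBu = -24.7 + 2.214 = -22.5 dBu.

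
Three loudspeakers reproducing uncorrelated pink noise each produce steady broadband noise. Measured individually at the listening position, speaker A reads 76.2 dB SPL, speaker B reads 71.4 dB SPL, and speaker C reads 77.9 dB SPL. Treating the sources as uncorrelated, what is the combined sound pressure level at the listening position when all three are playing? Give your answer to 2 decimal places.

80.69 dB SPL

Incoherent sources sum as intensities:
L_total = 10·log₁₀(10^(76.2/10) + 10^(71.4/10) + 10^(77.9/10)) = 10·log₁₀(117200000) = 80.69 dB SPL.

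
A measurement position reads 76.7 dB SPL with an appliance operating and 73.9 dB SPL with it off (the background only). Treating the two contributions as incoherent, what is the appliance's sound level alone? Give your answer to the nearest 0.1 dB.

73.5 dB SPL

Remove the background by subtracting linear intensities:
L_src = 10·log₁₀(10^(76.7/10) − 10^(73.9/10)) = 10·log₁₀(22230000) = 73.5 dB SPL.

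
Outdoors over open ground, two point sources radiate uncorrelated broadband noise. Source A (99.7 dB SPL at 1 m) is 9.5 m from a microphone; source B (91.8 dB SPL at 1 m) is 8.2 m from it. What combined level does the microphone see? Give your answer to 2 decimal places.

At the listener: L_A = 99.7 − 20·log₁₀(9.5) = 80.146 dB; L_B = 91.8 − 20·log₁₀(8.2) = 73.524 dB.
Combined: 10·log₁₀(10^(80.146/10)+10^(73.524/10)) = 81.00 dB SPL.

81.00 dB SPL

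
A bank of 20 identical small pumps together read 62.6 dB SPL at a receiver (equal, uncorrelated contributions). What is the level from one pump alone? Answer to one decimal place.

49.6 dB SPL

20 equal incoherent sources add 10·log₁₀(20) = 13.01 dB over one source.
L_one = 62.6 − 13.01 = 49.6 dB SPL.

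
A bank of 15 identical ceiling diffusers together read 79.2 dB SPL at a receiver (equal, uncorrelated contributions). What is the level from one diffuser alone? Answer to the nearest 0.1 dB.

67.4 dB SPL

15 equal incoherent sources add 10·log₁₀(15) = 11.76 dB over one source.
L_one = 79.2 − 11.76 = 67.4 dB SPL.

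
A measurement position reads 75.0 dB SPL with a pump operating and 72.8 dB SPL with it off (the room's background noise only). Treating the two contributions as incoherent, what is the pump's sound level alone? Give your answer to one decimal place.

Remove the background by subtracting linear intensities:
L_src = 10·log₁₀(10^(75.0/10) − 10^(72.8/10)) = 10·log₁₀(12570000) = 71.0 dB SPL.

71.0 dB SPL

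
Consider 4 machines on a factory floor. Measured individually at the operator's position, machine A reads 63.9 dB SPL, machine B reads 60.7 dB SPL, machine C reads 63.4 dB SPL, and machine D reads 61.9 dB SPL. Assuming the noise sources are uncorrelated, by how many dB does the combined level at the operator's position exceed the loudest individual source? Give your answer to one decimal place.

4.8 dB

Incoherent sources sum as intensities:
L_total = 10·log₁₀(10^(63.9/10) + 10^(60.7/10) + 10^(63.4/10) + 10^(61.9/10)) = 68.67 dB SPL.
Excess over the loudest (63.9 dB): 68.67 − 63.9 = 4.8 dB.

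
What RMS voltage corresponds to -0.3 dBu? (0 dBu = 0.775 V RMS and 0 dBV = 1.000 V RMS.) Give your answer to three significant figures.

0.749 V

V = 0.775 V × 10^(-0.3/20).
= 0.775 × 0.9661 = 0.749 V.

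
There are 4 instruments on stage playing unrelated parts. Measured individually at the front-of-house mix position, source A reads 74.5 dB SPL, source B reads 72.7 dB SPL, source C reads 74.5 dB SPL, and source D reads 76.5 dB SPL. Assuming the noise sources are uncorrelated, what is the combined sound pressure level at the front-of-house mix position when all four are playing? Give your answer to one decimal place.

80.8 dB SPL

Uncorrelated sources add in intensity (power), not in dB.
L_total = 10·log₁₀(10^(74.5/10) + 10^(72.7/10) + 10^(74.5/10) + 10^(76.5/10)) = 10·log₁₀(119700000) = 80.8 dB SPL.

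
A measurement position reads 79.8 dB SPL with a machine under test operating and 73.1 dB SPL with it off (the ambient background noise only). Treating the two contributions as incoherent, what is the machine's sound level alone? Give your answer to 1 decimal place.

Background correction is a power subtraction:
L_src = 10·log₁₀(10^(79.8/10) − 10^(73.1/10)) = 10·log₁₀(75080000) = 78.8 dB SPL.

78.8 dB SPL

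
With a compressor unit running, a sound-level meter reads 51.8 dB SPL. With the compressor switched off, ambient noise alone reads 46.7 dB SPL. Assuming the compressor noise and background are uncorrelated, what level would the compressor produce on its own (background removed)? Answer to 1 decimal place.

50.2 dB SPL

Remove the background by subtracting linear intensities:
L_src = 10·log₁₀(10^(51.8/10) − 10^(46.7/10)) = 10·log₁₀(104600) = 50.2 dB SPL.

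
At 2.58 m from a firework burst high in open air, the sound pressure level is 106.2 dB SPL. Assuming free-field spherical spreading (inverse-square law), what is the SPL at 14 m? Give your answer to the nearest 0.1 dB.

91.5 dB SPL

Inverse-square spreading gives ΔL = −20·log₁₀(d₂/d₁).
ΔL = −20·log₁₀(14/2.58) = -14.69 dB, so L₂ = 106.2 + (-14.69) = 91.5 dB SPL.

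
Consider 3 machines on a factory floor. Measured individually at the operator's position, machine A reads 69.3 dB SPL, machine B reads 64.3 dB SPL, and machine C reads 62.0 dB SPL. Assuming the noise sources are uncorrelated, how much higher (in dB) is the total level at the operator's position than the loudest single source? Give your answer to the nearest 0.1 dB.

Uncorrelated sources add in intensity (power), not in dB.
L_total = 10·log₁₀(10^(69.3/10) + 10^(64.3/10) + 10^(62.0/10)) = 71.07 dB SPL.
Excess over the loudest (69.3 dB): 71.07 − 69.3 = 1.8 dB.

1.8 dB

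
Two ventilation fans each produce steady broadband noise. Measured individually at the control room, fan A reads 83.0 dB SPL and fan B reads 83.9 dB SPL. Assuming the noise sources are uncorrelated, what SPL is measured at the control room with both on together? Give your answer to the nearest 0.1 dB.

86.5 dB SPL

Incoherent sources sum as intensities:
L_total = 10·log₁₀(10^(83.0/10) + 10^(83.9/10)) = 10·log₁₀(445000000) = 86.5 dB SPL.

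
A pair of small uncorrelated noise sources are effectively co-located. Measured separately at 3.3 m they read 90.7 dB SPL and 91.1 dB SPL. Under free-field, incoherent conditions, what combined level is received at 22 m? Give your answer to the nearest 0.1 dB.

77.4 dB SPL

Combined at 3.3 m: 10·log₁₀(10^(90.7/10)+10^(91.1/10)) = 93.91 dB SPL.
Then apply −20·log₁₀(22/3.3) = -16.48 dB → 77.4 dB SPL.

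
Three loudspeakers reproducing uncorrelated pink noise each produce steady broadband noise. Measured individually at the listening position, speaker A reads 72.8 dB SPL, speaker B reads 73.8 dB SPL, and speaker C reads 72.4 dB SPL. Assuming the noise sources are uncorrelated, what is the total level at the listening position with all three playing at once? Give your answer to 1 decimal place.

Uncorrelated sources add in intensity (power), not in dB.
L_total = 10·log₁₀(10^(72.8/10) + 10^(73.8/10) + 10^(72.4/10)) = 10·log₁₀(60420000) = 77.8 dB SPL.

77.8 dB SPL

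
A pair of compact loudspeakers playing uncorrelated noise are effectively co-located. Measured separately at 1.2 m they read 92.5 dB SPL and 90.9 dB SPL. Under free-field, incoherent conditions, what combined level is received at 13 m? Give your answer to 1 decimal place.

74.1 dB SPL

Combined at 1.2 m: 10·log₁₀(10^(92.5/10)+10^(90.9/10)) = 94.78 dB SPL.
Then apply −20·log₁₀(13/1.2) = -20.70 dB → 74.1 dB SPL.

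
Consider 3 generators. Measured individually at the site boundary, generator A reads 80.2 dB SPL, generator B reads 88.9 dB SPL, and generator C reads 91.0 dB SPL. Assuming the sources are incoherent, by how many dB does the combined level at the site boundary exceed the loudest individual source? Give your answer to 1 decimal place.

Add the sources as powers (linear), then convert back to dB:
L_total = 10·log₁₀(10^(80.2/10) + 10^(88.9/10) + 10^(91.0/10)) = 93.30 dB SPL.
Excess over the loudest (91.0 dB): 93.30 − 91.0 = 2.3 dB.

2.3 dB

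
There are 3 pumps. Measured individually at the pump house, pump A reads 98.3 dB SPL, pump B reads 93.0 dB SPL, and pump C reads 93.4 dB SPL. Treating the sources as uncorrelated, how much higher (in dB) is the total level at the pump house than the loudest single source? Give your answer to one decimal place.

2.1 dB

Uncorrelated sources add in intensity (power), not in dB.
L_total = 10·log₁₀(10^(98.3/10) + 10^(93.0/10) + 10^(93.4/10)) = 100.39 dB SPL.
Excess over the loudest (98.3 dB): 100.39 − 98.3 = 2.1 dB.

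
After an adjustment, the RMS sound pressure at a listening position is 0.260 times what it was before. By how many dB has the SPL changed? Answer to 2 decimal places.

Sound pressure is an amplitude quantity: ΔL = 20·log₁₀(p₂/p₁).
20·log₁₀(0.260) = -11.70 dB.

-11.70 dB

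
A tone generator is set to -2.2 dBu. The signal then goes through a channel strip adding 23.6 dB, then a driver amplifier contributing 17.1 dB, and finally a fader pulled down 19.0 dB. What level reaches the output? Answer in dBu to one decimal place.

Gain stages sum in dB:
-2.2 + 23.6 + 17.1 − 19.0 = +19.5 dBu.

+19.5 dBu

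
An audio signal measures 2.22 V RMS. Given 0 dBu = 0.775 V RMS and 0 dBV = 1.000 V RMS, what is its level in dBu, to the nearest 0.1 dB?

+9.1 dBu

dBu = 20·log₁₀(V / 0.775 V).
20·log₁₀(2.22/0.775) = +9.1 dBu.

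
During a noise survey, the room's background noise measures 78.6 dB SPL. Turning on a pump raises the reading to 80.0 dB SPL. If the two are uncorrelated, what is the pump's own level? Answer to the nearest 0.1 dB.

Background correction is a power subtraction:
L_src = 10·log₁₀(10^(80.0/10) − 10^(78.6/10)) = 10·log₁₀(27560000) = 74.4 dB SPL.

74.4 dB SPL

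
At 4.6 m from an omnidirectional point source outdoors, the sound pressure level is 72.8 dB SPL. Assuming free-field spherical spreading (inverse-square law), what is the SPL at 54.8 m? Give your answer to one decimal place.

51.3 dB SPL

For a point source in a free field, ΔL = −20·log₁₀(d₂/d₁).
ΔL = −20·log₁₀(54.8/4.6) = -21.52 dB, so L₂ = 72.8 + (-21.52) = 51.3 dB SPL.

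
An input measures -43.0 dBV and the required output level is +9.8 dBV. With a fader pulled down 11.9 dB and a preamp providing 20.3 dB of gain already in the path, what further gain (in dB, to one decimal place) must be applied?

44.4 dB

The required make-up gain is the shortfall in the dB sum.
G = +9.8 − (-43.0) + 11.9 − 20.3 = 44.4 dB.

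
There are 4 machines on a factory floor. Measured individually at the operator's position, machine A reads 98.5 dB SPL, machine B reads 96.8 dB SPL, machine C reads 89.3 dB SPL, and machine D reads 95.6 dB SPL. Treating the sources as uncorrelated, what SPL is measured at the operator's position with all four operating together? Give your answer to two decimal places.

102.13 dB SPL

Add the sources as powers (linear), then convert back to dB:
L_total = 10·log₁₀(10^(98.5/10) + 10^(96.8/10) + 10^(89.3/10) + 10^(95.6/10)) = 10·log₁₀(16348000000) = 102.13 dB SPL.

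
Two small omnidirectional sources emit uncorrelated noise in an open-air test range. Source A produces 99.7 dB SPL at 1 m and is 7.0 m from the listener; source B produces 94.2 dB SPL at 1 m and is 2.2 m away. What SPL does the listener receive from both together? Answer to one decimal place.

88.7 dB SPL

At the listener: L_A = 99.7 − 20·log₁₀(7.0) = 82.80 dB; L_B = 94.2 − 20·log₁₀(2.2) = 87.35 dB.
Combined: 10·log₁₀(10^(82.80/10)+10^(87.35/10)) = 88.7 dB SPL.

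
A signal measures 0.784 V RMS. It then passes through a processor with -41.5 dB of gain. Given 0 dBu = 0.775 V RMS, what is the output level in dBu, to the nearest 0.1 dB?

Input level: 20·log₁₀(0.784/0.775) = 0.10 dBu.
Output: 0.10 − 41.5 = -41.4 dBu.

-41.4 dBu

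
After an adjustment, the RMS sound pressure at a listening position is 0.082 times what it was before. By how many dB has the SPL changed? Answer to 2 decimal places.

-21.72 dB

Sound pressure is an amplitude quantity: ΔL = 20·log₁₀(p₂/p₁).
20·log₁₀(0.082) = -21.72 dB.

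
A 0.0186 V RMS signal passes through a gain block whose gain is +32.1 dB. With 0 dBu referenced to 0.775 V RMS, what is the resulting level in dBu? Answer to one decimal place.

-0.3 dBu

Input level: 20·log₁₀(0.0186/0.775) = -32.40 dBu.
Output: -32.40 + 32.1 = -0.3 dBu.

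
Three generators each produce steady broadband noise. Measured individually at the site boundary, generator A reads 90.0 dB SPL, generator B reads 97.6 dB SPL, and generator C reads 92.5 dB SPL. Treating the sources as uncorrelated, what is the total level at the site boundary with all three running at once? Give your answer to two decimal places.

Uncorrelated sources add in intensity (power), not in dB.
L_total = 10·log₁₀(10^(90.0/10) + 10^(97.6/10) + 10^(92.5/10)) = 10·log₁₀(8533000000) = 99.31 dB SPL.

99.31 dB SPL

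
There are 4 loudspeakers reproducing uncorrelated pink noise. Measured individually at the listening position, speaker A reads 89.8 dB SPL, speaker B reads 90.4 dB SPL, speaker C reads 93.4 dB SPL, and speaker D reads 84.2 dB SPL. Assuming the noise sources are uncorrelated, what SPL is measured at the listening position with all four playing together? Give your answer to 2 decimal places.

Incoherent sources sum as intensities:
L_total = 10·log₁₀(10^(89.8/10) + 10^(90.4/10) + 10^(93.4/10) + 10^(84.2/10)) = 10·log₁₀(4502000000) = 96.53 dB SPL.

96.53 dB SPL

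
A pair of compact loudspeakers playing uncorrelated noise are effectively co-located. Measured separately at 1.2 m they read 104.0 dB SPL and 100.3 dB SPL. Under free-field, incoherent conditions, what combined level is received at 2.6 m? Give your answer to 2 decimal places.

Combined at 1.2 m: 10·log₁₀(10^(104.0/10)+10^(100.3/10)) = 105.543 dB SPL.
Then apply −20·log₁₀(2.6/1.2) = -6.716 dB → 98.83 dB SPL.

98.83 dB SPL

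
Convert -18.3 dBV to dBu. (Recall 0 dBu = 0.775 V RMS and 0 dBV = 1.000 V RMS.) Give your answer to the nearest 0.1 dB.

The offset between the scales is 20·log₁₀(0.775/1.000) = −2.214 dB.
So dBu = -18.3 + 2.214 = -16.1 dBu.

-16.1 dBu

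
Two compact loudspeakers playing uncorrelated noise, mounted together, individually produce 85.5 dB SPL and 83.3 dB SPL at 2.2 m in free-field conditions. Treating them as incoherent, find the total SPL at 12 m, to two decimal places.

72.81 dB SPL

Combined at 2.2 m: 10·log₁₀(10^(85.5/10)+10^(83.3/10)) = 87.548 dB SPL.
Then apply −20·log₁₀(12/2.2) = -14.735 dB → 72.81 dB SPL.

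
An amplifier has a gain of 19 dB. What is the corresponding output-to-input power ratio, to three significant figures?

Power ratio = 10^(dB/10).
10^(19/10) = 10^(1.900) = 79.4.

79.4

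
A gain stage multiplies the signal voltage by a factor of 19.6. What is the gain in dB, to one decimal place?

Voltage ratio → dB uses the 20·log₁₀ form:
20·log₁₀(19.6) = 25.8 dB.

25.8 dB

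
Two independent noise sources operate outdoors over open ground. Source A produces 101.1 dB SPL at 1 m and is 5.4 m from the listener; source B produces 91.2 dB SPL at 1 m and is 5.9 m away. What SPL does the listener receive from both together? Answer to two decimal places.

86.81 dB SPL

At the listener: L_A = 101.1 − 20·log₁₀(5.4) = 86.452 dB; L_B = 91.2 − 20·log₁₀(5.9) = 75.783 dB.
Combined: 10·log₁₀(10^(86.452/10)+10^(75.783/10)) = 86.81 dB SPL.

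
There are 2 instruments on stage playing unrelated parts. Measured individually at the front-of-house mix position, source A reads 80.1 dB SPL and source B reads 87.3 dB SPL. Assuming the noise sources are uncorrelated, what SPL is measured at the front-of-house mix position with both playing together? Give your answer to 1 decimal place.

Add the sources as powers (linear), then convert back to dB:
L_total = 10·log₁₀(10^(80.1/10) + 10^(87.3/10)) = 10·log₁₀(639400000) = 88.1 dB SPL.

88.1 dB SPL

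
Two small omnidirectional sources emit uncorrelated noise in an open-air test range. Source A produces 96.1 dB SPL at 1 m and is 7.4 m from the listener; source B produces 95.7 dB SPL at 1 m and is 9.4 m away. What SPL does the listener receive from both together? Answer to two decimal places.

At the listener: L_A = 96.1 − 20·log₁₀(7.4) = 78.715 dB; L_B = 95.7 − 20·log₁₀(9.4) = 76.237 dB.
Combined: 10·log₁₀(10^(78.715/10)+10^(76.237/10)) = 80.66 dB SPL.

80.66 dB SPL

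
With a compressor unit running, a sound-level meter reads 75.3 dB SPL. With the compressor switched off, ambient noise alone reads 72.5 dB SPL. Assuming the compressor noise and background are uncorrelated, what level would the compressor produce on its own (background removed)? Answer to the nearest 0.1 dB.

72.1 dB SPL

Remove the background by subtracting linear intensities:
L_src = 10·log₁₀(10^(75.3/10) − 10^(72.5/10)) = 10·log₁₀(16100000) = 72.1 dB SPL.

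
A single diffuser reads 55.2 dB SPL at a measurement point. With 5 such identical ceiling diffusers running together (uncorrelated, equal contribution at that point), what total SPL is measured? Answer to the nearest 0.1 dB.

5 equal incoherent sources raise the level by 10·log₁₀(5) = 6.99 dB.
L_total = 55.2 + 6.99 = 62.2 dB SPL.

62.2 dB SPL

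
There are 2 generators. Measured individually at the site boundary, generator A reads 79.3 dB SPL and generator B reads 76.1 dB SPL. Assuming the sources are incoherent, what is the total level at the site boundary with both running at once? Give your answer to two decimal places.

81.00 dB SPL

Uncorrelated sources add in intensity (power), not in dB.
L_total = 10·log₁₀(10^(79.3/10) + 10^(76.1/10)) = 10·log₁₀(125900000) = 81.00 dB SPL.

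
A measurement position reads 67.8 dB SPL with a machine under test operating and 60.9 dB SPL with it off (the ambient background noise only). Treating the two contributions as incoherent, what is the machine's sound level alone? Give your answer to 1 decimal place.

Background correction is a power subtraction:
L_src = 10·log₁₀(10^(67.8/10) − 10^(60.9/10)) = 10·log₁₀(4795000) = 66.8 dB SPL.

66.8 dB SPL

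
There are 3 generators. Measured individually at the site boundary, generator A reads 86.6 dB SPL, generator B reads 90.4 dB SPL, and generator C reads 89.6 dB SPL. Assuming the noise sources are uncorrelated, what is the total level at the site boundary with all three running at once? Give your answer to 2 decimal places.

Uncorrelated sources add in intensity (power), not in dB.
L_total = 10·log₁₀(10^(86.6/10) + 10^(90.4/10) + 10^(89.6/10)) = 10·log₁₀(2466000000) = 93.92 dB SPL.

93.92 dB SPL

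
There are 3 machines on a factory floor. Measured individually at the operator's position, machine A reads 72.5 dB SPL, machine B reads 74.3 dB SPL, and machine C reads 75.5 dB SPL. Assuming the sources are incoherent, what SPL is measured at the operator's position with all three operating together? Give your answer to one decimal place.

Incoherent sources sum as intensities:
L_total = 10·log₁₀(10^(72.5/10) + 10^(74.3/10) + 10^(75.5/10)) = 10·log₁₀(80180000) = 79.0 dB SPL.

79.0 dB SPL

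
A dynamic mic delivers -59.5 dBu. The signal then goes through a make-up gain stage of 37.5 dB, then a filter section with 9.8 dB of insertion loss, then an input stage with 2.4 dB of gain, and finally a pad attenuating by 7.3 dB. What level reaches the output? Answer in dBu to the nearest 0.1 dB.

Cascaded gains and losses add directly in dB.
-59.5 + 37.5 − 9.8 + 2.4 − 7.3 = -36.7 dBu.

-36.7 dBu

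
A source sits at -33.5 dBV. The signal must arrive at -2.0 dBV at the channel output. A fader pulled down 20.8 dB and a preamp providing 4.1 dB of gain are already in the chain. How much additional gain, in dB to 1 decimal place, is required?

48.2 dB

The required make-up gain is the shortfall in the dB sum.
G = -2.0 − (-33.5) + 20.8 − 4.1 = 48.2 dB.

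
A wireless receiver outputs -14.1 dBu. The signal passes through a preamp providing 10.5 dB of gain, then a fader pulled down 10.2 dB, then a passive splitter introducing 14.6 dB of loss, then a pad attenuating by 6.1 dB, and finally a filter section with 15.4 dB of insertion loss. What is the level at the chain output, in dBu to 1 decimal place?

-49.9 dBu

In dB, series stages simply add:
-14.1 + 10.5 − 10.2 − 14.6 − 6.1 − 15.4 = -49.9 dBu.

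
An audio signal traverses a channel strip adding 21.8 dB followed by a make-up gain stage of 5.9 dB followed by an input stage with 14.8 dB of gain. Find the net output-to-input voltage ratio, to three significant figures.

133

Net gain = 21.8 + 5.9 + 14.8 = 42.5 dB.
Voltage ratio = 10^(42.5/20) = 133.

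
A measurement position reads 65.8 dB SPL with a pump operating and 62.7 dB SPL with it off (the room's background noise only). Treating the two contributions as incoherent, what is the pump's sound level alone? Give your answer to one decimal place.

62.9 dB SPL

Subtract intensities: L_src = 10·log₁₀(10^(L_total/10) − 10^(L_bg/10)).
L_src = 10·log₁₀(10^(65.8/10) − 10^(62.7/10)) = 10·log₁₀(1940000) = 62.9 dB SPL.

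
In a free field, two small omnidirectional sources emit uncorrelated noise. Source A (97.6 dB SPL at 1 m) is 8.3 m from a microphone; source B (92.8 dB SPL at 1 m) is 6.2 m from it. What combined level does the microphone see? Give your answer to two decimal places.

At the listener: L_A = 97.6 − 20·log₁₀(8.3) = 79.218 dB; L_B = 92.8 − 20·log₁₀(6.2) = 76.952 dB.
Combined: 10·log₁₀(10^(79.218/10)+10^(76.952/10)) = 81.24 dB SPL.

81.24 dB SPL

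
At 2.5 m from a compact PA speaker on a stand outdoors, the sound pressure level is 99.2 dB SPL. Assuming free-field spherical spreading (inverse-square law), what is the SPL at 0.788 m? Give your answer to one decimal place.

Free-field point source: level drops by 20·log₁₀ of the distance ratio.
ΔL = −20·log₁₀(0.788/2.5) = 10.03 dB, so L₂ = 99.2 + (10.03) = 109.2 dB SPL.

109.2 dB SPL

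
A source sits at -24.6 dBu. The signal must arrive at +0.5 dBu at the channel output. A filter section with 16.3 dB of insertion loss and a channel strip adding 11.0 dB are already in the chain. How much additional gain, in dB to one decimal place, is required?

The required make-up gain is the shortfall in the dB sum.
G = +0.5 − (-24.6) + 16.3 − 11.0 = 30.4 dB.

30.4 dB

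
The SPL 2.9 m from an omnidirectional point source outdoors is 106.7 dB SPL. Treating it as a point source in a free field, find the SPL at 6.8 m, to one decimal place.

99.3 dB SPL

For a point source in a free field, ΔL = −20·log₁₀(d₂/d₁).
ΔL = −20·log₁₀(6.8/2.9) = -7.40 dB, so L₂ = 106.7 + (-7.40) = 99.3 dB SPL.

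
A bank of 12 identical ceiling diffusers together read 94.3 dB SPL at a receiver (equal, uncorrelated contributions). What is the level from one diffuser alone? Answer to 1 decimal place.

83.5 dB SPL

12 equal incoherent sources add 10·log₁₀(12) = 10.79 dB over one source.
L_one = 94.3 − 10.79 = 83.5 dB SPL.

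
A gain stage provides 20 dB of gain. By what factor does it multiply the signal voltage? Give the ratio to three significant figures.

10.0

Voltage ratio = 10^(dB/20).
10^(20/20) = 10^(1.000) = 10.0.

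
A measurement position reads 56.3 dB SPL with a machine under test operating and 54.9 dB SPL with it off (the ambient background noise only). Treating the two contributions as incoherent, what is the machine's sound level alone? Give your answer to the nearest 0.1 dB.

Background correction is a power subtraction:
L_src = 10·log₁₀(10^(56.3/10) − 10^(54.9/10)) = 10·log₁₀(117500) = 50.7 dB SPL.

50.7 dB SPL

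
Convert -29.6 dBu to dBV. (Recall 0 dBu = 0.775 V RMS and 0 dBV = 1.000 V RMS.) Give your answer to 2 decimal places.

The offset between the scales is 20·log₁₀(0.775/1.000) = −2.214 dB.
So dBV = -29.6 − 2.214 = -31.81 dBV.

-31.81 dBV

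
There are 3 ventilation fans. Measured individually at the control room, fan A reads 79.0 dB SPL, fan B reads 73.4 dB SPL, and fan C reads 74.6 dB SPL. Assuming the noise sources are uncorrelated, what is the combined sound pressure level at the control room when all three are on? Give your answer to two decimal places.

81.14 dB SPL

Incoherent sources sum as intensities:
L_total = 10·log₁₀(10^(79.0/10) + 10^(73.4/10) + 10^(74.6/10)) = 10·log₁₀(130200000) = 81.14 dB SPL.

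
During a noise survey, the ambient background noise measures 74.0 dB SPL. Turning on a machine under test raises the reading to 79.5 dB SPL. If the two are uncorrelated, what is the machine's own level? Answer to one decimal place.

Background correction is a power subtraction:
L_src = 10·log₁₀(10^(79.5/10) − 10^(74.0/10)) = 10·log₁₀(64010000) = 78.1 dB SPL.

78.1 dB SPL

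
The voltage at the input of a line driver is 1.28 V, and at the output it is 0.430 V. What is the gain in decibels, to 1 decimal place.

Voltage ratio → dB uses the 20·log₁₀ form:
20·log₁₀(0.430/1.28) = 20·log₁₀(0.3359) = -9.5 dB.

-9.5 dB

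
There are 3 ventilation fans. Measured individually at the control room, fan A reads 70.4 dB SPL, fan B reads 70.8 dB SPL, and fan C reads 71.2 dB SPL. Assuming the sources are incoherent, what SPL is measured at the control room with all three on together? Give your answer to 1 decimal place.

Uncorrelated sources add in intensity (power), not in dB.
L_total = 10·log₁₀(10^(70.4/10) + 10^(70.8/10) + 10^(71.2/10)) = 10·log₁₀(36170000) = 75.6 dB SPL.

75.6 dB SPL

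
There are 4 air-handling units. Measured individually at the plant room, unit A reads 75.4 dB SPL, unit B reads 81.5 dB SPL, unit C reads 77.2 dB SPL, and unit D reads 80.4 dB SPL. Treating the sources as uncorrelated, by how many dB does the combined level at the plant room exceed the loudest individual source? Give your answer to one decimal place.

3.8 dB

Incoherent sources sum as intensities:
L_total = 10·log₁₀(10^(75.4/10) + 10^(81.5/10) + 10^(77.2/10) + 10^(80.4/10)) = 85.29 dB SPL.
Excess over the loudest (81.5 dB): 85.29 − 81.5 = 3.8 dB.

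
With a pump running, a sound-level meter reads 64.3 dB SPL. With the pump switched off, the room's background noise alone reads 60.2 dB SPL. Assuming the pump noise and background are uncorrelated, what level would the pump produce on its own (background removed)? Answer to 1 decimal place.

Subtract intensities: L_src = 10·log₁₀(10^(L_total/10) − 10^(L_bg/10)).
L_src = 10·log₁₀(10^(64.3/10) − 10^(60.2/10)) = 10·log₁₀(1644000) = 62.2 dB SPL.

62.2 dB SPL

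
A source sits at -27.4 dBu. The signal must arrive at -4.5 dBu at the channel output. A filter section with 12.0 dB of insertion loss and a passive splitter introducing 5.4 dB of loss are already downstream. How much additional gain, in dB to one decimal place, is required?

40.3 dB

The required make-up gain is the shortfall in the dB sum.
G = -4.5 − (-27.4) + 12.0 + 5.4 = 40.3 dB.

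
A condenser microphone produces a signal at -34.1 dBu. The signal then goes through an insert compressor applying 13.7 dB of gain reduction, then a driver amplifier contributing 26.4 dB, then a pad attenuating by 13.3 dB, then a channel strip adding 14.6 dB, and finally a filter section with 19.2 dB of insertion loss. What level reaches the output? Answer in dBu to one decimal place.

-39.3 dBu

Cascaded gains and losses add directly in dB.
-34.1 − 13.7 + 26.4 − 13.3 + 14.6 − 19.2 = -39.3 dBu.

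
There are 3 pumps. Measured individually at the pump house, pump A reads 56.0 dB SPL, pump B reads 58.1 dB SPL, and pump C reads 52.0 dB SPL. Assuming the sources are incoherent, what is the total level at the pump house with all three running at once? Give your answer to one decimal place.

60.8 dB SPL

Incoherent sources sum as intensities:
L_total = 10·log₁₀(10^(56.0/10) + 10^(58.1/10) + 10^(52.0/10)) = 10·log₁₀(1202000) = 60.8 dB SPL.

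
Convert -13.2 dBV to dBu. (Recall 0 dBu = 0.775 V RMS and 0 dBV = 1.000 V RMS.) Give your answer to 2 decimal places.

-10.99 dBu

The offset between the scales is 20·log₁₀(0.775/1.000) = −2.214 dB.
So dBu = -13.2 + 2.214 = -10.99 dBu.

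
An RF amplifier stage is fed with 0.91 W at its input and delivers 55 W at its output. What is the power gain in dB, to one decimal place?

17.8 dB

Power ratio → dB uses the 10·log₁₀ form:
10·log₁₀(55/0.91) = 10·log₁₀(60.44) = 17.8 dB.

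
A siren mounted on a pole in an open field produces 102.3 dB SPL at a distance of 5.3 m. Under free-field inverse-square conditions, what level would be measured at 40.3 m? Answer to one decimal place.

84.7 dB SPL

Inverse-square spreading gives ΔL = −20·log₁₀(d₂/d₁).
ΔL = −20·log₁₀(40.3/5.3) = -17.62 dB, so L₂ = 102.3 + (-17.62) = 84.7 dB SPL.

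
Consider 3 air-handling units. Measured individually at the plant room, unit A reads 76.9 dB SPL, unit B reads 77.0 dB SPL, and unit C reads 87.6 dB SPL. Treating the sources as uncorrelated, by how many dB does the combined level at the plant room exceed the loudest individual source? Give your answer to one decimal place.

Incoherent sources sum as intensities:
L_total = 10·log₁₀(10^(76.9/10) + 10^(77.0/10) + 10^(87.6/10)) = 88.29 dB SPL.
Excess over the loudest (87.6 dB): 88.29 − 87.6 = 0.7 dB.

0.7 dB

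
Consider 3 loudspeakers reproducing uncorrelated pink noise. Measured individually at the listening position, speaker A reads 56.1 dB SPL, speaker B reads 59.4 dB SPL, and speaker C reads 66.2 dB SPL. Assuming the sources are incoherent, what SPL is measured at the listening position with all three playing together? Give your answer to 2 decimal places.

67.36 dB SPL

Uncorrelated sources add in intensity (power), not in dB.
L_total = 10·log₁₀(10^(56.1/10) + 10^(59.4/10) + 10^(66.2/10)) = 10·log₁₀(5447000) = 67.36 dB SPL.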